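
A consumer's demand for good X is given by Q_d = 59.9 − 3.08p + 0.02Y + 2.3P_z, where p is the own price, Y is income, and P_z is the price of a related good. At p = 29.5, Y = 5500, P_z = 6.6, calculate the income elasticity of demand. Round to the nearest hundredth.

First evaluate Q_d: 59.9 − 3.08(29.5) + 0.02(5500) + 2.3(6.6) = 59.9 − 90.86 + 110 + 15.18 = 94.22.
∂Q_d/∂Y = +0.02, so E_I = 0.02·(5500/94.22) ≈ 1.17.
E_I > 1: normal good (luxury).

1.17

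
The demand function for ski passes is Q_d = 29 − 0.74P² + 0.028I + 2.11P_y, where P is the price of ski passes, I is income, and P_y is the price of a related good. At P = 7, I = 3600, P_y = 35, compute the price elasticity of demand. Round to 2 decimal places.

Q_d = 29 − 0.74(7)² + 0.028(3600) + 2.11(35) = 29 − 36.26 + 100.8 + 73.85 = 167.39.
∂Q_d/∂P = −2·0.74·P = -10.36, so E_p = -10.36·(7/167.39) ≈ -0.43.
|E_p| < 1: demand is inelastic.

-0.43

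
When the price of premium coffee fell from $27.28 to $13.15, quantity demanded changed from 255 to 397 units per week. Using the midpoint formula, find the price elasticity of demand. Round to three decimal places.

%ΔQ = (397 − 255)/[(255 + 397)/2] = 142/326 ≈ 0.4356.
%ΔP = (13.15 − 27.28)/[(27.28 + 13.15)/2] = -14.13/20.215 ≈ -0.6990.
Arc elasticity E = %ΔQ/%ΔP ≈ 0.4356/-0.6990 ≈ -0.623.
|E| < 1: demand is inelastic over this range.

-0.623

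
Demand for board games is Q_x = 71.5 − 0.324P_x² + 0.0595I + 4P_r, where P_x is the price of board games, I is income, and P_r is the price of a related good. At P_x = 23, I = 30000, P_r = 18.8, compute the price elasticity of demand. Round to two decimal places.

First evaluate Q_x: 71.5 − 0.324(23)² + 0.0595(30000) + 4(18.8) = 71.5 − 171.396 + 1785 + 75.2 = 1760.304.
∂Q_x/∂P_x = −2·0.324·P_x = -14.904, so E_p = -14.904·(23/1760.304) ≈ -0.19.
|E_p| < 1: demand is inelastic.

-0.19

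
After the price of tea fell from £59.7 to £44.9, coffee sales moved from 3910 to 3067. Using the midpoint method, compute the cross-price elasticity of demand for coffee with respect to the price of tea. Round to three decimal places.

%ΔQ_x = (3067 − 3910)/[(3910+3067)/2] = -843/3488.5 ≈ -0.2417.
%ΔP_y = (44.9 − 59.7)/[(59.7+44.9)/2] ≈ -0.2830.
E_xy = -0.2417/-0.2830 ≈ 0.854.
E_xy > 0, so coffee and tea are substitutes.

0.854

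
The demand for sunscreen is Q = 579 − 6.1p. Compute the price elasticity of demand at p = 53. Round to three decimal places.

-1.264

At p = 53, Q = 255.7.
dQ/dp = −6.1.
Point elasticity E = (dQ/dp)·(p/Q) = -6.1 × 53/255.7 ≈ -1.264.
|E| > 1, so demand is elastic at this price.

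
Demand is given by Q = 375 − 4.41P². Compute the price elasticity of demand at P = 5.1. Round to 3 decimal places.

At P = 5.1, Q = 260.2959.
dQ/dP = −2·4.41·P = −44.982.
Point elasticity E = (dQ/dP)·(P/Q) = -44.982 × 5.1/260.2959 ≈ -0.881.
|E| < 1, so demand is inelastic at this price.

-0.881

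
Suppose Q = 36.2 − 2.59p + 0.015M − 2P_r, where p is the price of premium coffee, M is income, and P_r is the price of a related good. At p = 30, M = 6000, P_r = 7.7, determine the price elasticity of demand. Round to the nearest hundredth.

Q = 36.2 − 2.59(30) + 0.015(6000) − 2(7.7) = 36.2 − 77.7 + 90 − 15.4 = 33.1.
∂Q/∂p = −2.59, so E_p = (−2.59)·(30/33.1) ≈ -2.35.
|E_p| > 1: demand is elastic.

-2.35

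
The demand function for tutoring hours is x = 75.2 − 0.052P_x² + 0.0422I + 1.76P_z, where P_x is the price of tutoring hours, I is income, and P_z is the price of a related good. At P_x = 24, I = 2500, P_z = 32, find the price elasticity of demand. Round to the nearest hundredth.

First evaluate x: 75.2 − 0.052(24)² + 0.0422(2500) + 1.76(32) = 75.2 − 29.952 + 105.5 + 56.32 = 207.068.
∂x/∂P_x = −2·0.052·P_x = -2.496, so E_p = -2.496·(24/207.068) ≈ -0.29.
|E_p| < 1: demand is inelastic.

-0.29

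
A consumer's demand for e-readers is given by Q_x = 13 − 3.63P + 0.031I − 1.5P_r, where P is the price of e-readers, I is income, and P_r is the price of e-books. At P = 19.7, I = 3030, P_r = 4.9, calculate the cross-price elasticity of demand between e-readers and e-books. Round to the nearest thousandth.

-0.262

Substituting, Q_x = 13 − 3.63(19.7) + 0.031(3030) − 1.5(4.9) = 13 − 71.511 + 93.93 − 7.35 = 28.069.
∂Q_x/∂P_r = −1.5, so E_xy = -1.5·(4.9/28.069) ≈ -0.262.
E_xy < 0: the goods are complements.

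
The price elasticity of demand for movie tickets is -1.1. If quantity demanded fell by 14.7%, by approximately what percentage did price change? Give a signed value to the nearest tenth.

%ΔQ ≈ E × %ΔP ⇒ %ΔP = %ΔQ / E = (-14.7%)/(-1.1) ≈ 13.4%.

13.4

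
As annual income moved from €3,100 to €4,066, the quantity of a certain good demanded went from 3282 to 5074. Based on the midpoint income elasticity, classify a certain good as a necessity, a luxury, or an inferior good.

%ΔQ = (5074 − 3282)/[(3282+5074)/2] = 1792/4178 ≈ 0.4289.
%ΔY = (4,066 − 3,100)/[(3,100+4,066)/2] = 966/3583 ≈ 0.2696.
E_I = %ΔQ/%ΔY ≈ 1.591.
E_I > 1: normal good (luxury).

luxury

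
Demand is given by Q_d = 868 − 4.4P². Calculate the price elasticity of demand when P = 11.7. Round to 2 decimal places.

-4.53

At P = 11.7, Q_d = 265.684.
dQ_d/dP = −2·4.4·P = −102.96.
Point elasticity E = (dQ_d/dP)·(P/Q_d) = -102.96 × 11.7/265.684 ≈ -4.53.
|E| > 1, so demand is elastic at this price.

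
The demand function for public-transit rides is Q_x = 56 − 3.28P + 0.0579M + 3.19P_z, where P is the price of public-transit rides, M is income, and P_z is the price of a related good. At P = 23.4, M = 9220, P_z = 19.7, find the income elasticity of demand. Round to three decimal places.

Evaluating quantity at (P, M, P_z) gives Q_x = 56 − 3.28(23.4) + 0.0579(9220) + 3.19(19.7) = 56 − 76.752 + 533.838 + 62.843 = 575.929.
∂Q_x/∂M = +0.0579, so E_I = 0.0579·(9220/575.929) ≈ 0.927.
E_I ∈ (0,1): normal good (necessity).

0.927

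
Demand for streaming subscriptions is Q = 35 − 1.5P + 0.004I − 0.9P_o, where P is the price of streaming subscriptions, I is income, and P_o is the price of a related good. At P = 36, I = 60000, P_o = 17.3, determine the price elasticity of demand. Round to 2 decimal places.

At the given point, Q = 35 − 1.5(36) + 0.004(60000) − 0.9(17.3) = 35 − 54 + 240 − 15.57 = 205.43.
∂Q/∂P = −1.5, so E_p = (−1.5)·(36/205.43) ≈ -0.26.
|E_p| < 1: demand is inelastic.

-0.26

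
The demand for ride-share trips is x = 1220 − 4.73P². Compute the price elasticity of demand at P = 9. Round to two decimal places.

At P = 9, x = 836.87.
dx/dP = −2·4.73·P = −85.14.
Point elasticity E = (dx/dP)·(P/x) = -85.14 × 9/836.87 ≈ -0.92.
|E| < 1, so demand is inelastic at this price.

-0.92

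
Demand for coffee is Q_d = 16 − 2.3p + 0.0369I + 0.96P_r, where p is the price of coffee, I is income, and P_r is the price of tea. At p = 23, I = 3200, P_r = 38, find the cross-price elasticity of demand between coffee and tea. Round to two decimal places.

At the given point, Q_d = 16 − 2.3(23) + 0.0369(3200) + 0.96(38) = 16 − 52.9 + 118.08 + 36.48 = 117.66.
∂Q_d/∂P_r = +0.96, so E_xy = 0.96·(38/117.66) ≈ 0.31.
E_xy > 0: the goods are substitutes.

0.31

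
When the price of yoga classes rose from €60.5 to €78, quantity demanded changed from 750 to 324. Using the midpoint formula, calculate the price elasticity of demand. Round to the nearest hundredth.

-3.14

%ΔQ = (324 − 750)/[(750 + 324)/2] = -426/537 ≈ -0.7933.
%ΔP = (78 − 60.5)/[(60.5 + 78)/2] = 17.5/69.25 ≈ 0.2527.
Arc elasticity E = %ΔQ/%ΔP ≈ -0.7933/0.2527 ≈ -3.14.
|E| > 1: demand is elastic over this range.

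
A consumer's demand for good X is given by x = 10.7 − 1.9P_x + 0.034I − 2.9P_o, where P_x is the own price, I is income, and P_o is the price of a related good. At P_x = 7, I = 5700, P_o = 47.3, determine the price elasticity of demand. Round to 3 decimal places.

Evaluating quantity at (P_x, I, P_o) gives x = 10.7 − 1.9(7) + 0.034(5700) − 2.9(47.3) = 10.7 − 13.3 + 193.8 − 137.17 = 54.03.
∂x/∂P_x = −1.9, so E_p = (−1.9)·(7/54.03) ≈ -0.246.
|E_p| < 1: demand is inelastic.

-0.246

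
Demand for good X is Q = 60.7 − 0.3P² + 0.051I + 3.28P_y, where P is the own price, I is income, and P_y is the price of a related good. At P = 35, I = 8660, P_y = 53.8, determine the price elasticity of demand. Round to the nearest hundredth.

At the given point, Q = 60.7 − 0.3(35)² + 0.051(8660) + 3.28(53.8) = 60.7 − 367.5 + 441.66 + 176.464 = 311.324.
∂Q/∂P = −2·0.3·P = -21, so E_p = -21·(35/311.324) ≈ -2.36.
|E_p| > 1: demand is elastic.

-2.36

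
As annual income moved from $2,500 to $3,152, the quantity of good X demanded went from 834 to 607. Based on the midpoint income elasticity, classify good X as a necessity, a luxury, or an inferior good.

%ΔQ = (607 − 834)/[(834+607)/2] = -227/720.5 ≈ -0.3151.
%ΔY = (3,152 − 2,500)/[(2,500+3,152)/2] = 652/2826 ≈ 0.2307.
E_I = %ΔQ/%ΔY ≈ -1.366.
E_I < 0: inferior good.

inferior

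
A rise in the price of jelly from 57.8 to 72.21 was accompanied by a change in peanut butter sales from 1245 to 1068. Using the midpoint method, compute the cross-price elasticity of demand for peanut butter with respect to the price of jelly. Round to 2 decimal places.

%ΔQ_x = (1068 − 1245)/[(1245+1068)/2] = -177/1156.5 ≈ -0.1530.
%ΔP_y = (72.21 − 57.8)/[(57.8+72.21)/2] ≈ 0.2217.
E_xy = -0.1530/0.2217 ≈ -0.69.
E_xy < 0, so peanut butter and jelly are complements.

-0.69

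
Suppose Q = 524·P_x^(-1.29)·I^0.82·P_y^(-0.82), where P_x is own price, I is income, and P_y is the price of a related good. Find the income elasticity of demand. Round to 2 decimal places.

0.82

For a Cobb–Douglas (constant-elasticity) form Q = A·I^α·…, the elasticity with respect to I equals the exponent α at every point.
Here the exponent on I is 0.82, so the income elasticity of demand is 0.82.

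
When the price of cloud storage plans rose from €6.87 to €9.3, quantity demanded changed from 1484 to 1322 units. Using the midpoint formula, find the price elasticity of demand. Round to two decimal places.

-0.38

%Δq = (1322 − 1484)/[(1484 + 1322)/2] = -162/1403 ≈ -0.1155.
%Δp = (9.3 − 6.87)/[(6.87 + 9.3)/2] = 2.43/8.085 ≈ 0.3006.
Arc elasticity E = %Δq/%Δp ≈ -0.1155/0.3006 ≈ -0.38.
|E| < 1: demand is inelastic over this range.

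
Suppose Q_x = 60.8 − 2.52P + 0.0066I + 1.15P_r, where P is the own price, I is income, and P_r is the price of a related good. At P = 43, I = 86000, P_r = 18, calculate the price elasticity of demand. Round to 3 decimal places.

First evaluate Q_x: 60.8 − 2.52(43) + 0.0066(86000) + 1.15(18) = 60.8 − 108.36 + 567.6 + 20.7 = 540.74.
∂Q_x/∂P = −2.52, so E_p = (−2.52)·(43/540.74) ≈ -0.200.
|E_p| < 1: demand is inelastic.

-0.200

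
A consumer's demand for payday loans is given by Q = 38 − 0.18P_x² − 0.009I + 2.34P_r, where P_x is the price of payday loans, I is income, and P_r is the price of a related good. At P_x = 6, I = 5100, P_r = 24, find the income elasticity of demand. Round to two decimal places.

-1.10

At the given point, Q = 38 − 0.18(6)² − 0.009(5100) + 2.34(24) = 38 − 6.48 − 45.9 + 56.16 = 41.78.
∂Q/∂I = −0.009, so E_I = -0.009·(5100/41.78) ≈ -1.10.
E_I < 0: inferior good.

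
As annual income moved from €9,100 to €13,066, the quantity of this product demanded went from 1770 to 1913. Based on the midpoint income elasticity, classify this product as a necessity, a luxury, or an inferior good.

necessity

%ΔQ = (1913 − 1770)/[(1770+1913)/2] = 143/1841.5 ≈ 0.0777.
%ΔM = (13,066 − 9,100)/[(9,100+13,066)/2] = 3966/11083 ≈ 0.3578.
E_I = %ΔQ/%ΔM ≈ 0.217.
E_I ∈ (0,1): normal good (necessity).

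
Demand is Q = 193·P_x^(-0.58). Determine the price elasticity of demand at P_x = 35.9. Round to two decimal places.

For a Cobb–Douglas (constant-elasticity) form Q = A·P_x^α·…, the elasticity with respect to P_x equals the exponent α at every point.
Here the exponent on P_x is -0.58, so the price elasticity of demand is -0.58.

-0.58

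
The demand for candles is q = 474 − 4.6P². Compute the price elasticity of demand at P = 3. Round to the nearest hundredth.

-0.19

At P = 3, q = 432.6.
dq/dP = −2·4.6·P = −27.6.
Point elasticity E = (dq/dP)·(P/q) = -27.6 × 3/432.6 ≈ -0.19.
|E| < 1, so demand is inelastic at this price.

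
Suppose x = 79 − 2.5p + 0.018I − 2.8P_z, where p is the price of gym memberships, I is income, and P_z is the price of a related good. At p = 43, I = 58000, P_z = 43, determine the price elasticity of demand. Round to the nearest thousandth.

x = 79 − 2.5(43) + 0.018(58000) − 2.8(43) = 79 − 107.5 + 1044 − 120.4 = 895.1.
∂x/∂p = −2.5, so E_p = (−2.5)·(43/895.1) ≈ -0.120.
|E_p| < 1: demand is inelastic.

-0.120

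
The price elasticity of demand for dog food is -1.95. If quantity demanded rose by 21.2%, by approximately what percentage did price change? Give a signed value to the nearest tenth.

%ΔQ ≈ E × %ΔP ⇒ %ΔP = %ΔQ / E = (21.2%)/(-1.95) ≈ -10.9%.

-10.9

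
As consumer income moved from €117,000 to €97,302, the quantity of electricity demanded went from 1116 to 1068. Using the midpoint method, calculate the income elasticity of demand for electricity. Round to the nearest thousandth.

0.239

%ΔQ = (1068 − 1116)/[(1116+1068)/2] = -48/1092 ≈ -0.0440.
%ΔI = (97,302 − 117,000)/[(117,000+97,302)/2] = -19698/107151 ≈ -0.1838.
E_I = %ΔQ/%ΔI ≈ 0.239.
E_I ∈ (0,1): normal good (necessity).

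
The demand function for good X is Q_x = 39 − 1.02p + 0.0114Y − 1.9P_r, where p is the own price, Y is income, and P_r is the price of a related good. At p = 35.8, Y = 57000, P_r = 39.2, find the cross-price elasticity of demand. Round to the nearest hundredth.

Evaluating quantity at (p, Y, P_r) gives Q_x = 39 − 1.02(35.8) + 0.0114(57000) − 1.9(39.2) = 39 − 36.516 + 649.8 − 74.48 = 577.804.
∂Q_x/∂P_r = −1.9, so E_xy = -1.9·(39.2/577.804) ≈ -0.13.
E_xy < 0: the goods are complements.

-0.13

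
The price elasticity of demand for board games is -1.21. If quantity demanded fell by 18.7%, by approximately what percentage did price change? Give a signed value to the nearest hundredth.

15.45

%ΔQ ≈ E × %ΔP ⇒ %ΔP = %ΔQ / E = (-18.7%)/(-1.21) ≈ 15.45%.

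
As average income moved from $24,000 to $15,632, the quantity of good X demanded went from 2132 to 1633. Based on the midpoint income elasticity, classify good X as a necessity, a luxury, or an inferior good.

%ΔQ = (1633 − 2132)/[(2132+1633)/2] = -499/1882.5 ≈ -0.2651.
%ΔI = (15,632 − 24,000)/[(24,000+15,632)/2] = -8368/19816 ≈ -0.4223.
E_I = %ΔQ/%ΔI ≈ 0.628.
E_I ∈ (0,1): normal good (necessity).

necessity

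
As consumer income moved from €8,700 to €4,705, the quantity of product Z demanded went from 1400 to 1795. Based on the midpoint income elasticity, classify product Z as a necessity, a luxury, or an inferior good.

inferior

%ΔQ = (1795 − 1400)/[(1400+1795)/2] = 395/1597.5 ≈ 0.2473.
%ΔY = (4,705 − 8,700)/[(8,700+4,705)/2] = -3995/6702.5 ≈ -0.5960.
E_I = %ΔQ/%ΔY ≈ -0.415.
E_I < 0: inferior good.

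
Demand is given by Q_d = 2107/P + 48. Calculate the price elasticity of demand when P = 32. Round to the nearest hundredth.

-0.58

At P = 32, Q_d = 113.8438.
dQ_d/dP = −2107/P² = −2.0576.
Point elasticity E = (dQ_d/dP)·(P/Q_d) = -2.0576 × 32/113.8438 ≈ -0.58.
|E| < 1, so demand is inelastic at this price.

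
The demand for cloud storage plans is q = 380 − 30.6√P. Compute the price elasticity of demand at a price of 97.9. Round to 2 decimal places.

At P = 97.9, q = 77.23.
dq/dP = −30.6/(2√P) = −30.6/(2·9.8944).
Point elasticity E = (dq/dP)·(P/q) = -1.5463 × 97.9/77.23 ≈ -1.96.
|E| > 1, so demand is elastic at this price.

-1.96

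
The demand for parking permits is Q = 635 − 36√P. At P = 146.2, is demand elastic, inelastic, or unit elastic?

At P = 146.2, Q = 199.7125.
dQ/dP = −36/(2√P) = −36/(2·12.0913).
Point elasticity E = (dQ/dP)·(P/Q) = -1.4887 × 146.2/199.7125 ≈ -1.090.
|E| ≈ 1.090 > 1, so demand is elastic.

elastic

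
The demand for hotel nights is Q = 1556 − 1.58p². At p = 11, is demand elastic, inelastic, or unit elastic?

At p = 11, Q = 1364.82.
dQ/dp = −2·1.58·p = −34.76.
Point elasticity E = (dQ/dp)·(p/Q) = -34.76 × 11/1364.82 ≈ -0.280.
|E| ≈ 0.280 < 1, so demand is inelastic.

inelastic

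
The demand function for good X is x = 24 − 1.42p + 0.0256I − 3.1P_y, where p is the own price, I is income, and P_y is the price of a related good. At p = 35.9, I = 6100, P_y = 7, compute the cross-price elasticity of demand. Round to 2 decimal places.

x = 24 − 1.42(35.9) + 0.0256(6100) − 3.1(7) = 24 − 50.978 + 156.16 − 21.7 = 107.482.
∂x/∂P_y = −3.1, so E_xy = -3.1·(7/107.482) ≈ -0.20.
E_xy < 0: the goods are complements.

-0.20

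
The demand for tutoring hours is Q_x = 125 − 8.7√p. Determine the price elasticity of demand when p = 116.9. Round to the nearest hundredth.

-1.52

At p = 116.9, Q_x = 30.9353.
dQ_x/dp = −8.7/(2√p) = −8.7/(2·10.812).
Point elasticity E = (dQ_x/dp)·(p/Q_x) = -0.4023 × 116.9/30.9353 ≈ -1.52.
|E| > 1, so demand is elastic at this price.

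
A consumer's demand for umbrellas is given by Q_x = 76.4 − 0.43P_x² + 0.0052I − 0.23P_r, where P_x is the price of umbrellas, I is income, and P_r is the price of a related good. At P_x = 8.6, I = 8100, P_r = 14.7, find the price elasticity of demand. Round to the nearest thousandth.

-0.763

Evaluating quantity at (P_x, I, P_r) gives Q_x = 76.4 − 0.43(8.6)² + 0.0052(8100) − 0.23(14.7) = 76.4 − 31.8028 + 42.12 − 3.381 = 83.3362.
∂Q_x/∂P_x = −2·0.43·P_x = -7.396, so E_p = -7.396·(8.6/83.3362) ≈ -0.763.
|E_p| < 1: demand is inelastic.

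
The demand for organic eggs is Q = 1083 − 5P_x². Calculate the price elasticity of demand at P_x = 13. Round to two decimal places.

At P_x = 13, Q = 238.
dQ/dP_x = −2·5·P_x = −130.
Point elasticity E = (dQ/dP_x)·(P_x/Q) = -130 × 13/238 ≈ -7.10.
|E| > 1, so demand is elastic at this price.

-7.10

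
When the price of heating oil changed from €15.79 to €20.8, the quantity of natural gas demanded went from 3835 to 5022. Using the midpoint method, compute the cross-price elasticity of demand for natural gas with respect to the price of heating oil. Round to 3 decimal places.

%ΔQ_x = (5022 − 3835)/[(3835+5022)/2] = 1187/4428.5 ≈ 0.2680.
%ΔP_y = (20.8 − 15.79)/[(15.79+20.8)/2] ≈ 0.2738.
E_xy = 0.2680/0.2738 ≈ 0.979.
E_xy > 0, so natural gas and heating oil are substitutes.

0.979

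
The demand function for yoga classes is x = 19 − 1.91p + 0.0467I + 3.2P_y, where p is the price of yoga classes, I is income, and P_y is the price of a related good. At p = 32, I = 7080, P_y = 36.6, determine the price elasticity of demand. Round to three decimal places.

At the given point, x = 19 − 1.91(32) + 0.0467(7080) + 3.2(36.6) = 19 − 61.12 + 330.636 + 117.12 = 405.636.
∂x/∂p = −1.91, so E_p = (−1.91)·(32/405.636) ≈ -0.151.
|E_p| < 1: demand is inelastic.

-0.151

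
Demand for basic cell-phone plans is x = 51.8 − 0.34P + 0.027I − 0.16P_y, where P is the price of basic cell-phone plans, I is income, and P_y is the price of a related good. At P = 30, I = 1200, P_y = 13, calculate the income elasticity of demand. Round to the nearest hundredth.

0.45

First evaluate x: 51.8 − 0.34(30) + 0.027(1200) − 0.16(13) = 51.8 − 10.2 + 32.4 − 2.08 = 71.92.
∂x/∂I = +0.027, so E_I = 0.027·(1200/71.92) ≈ 0.45.
E_I ∈ (0,1): normal good (necessity).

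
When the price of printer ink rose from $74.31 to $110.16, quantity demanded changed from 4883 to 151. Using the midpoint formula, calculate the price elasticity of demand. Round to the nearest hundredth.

-4.84

%ΔQ = (151 − 4883)/[(4883 + 151)/2] = -4732/2517 ≈ -1.8800.
%Δp = (110.16 − 74.31)/[(74.31 + 110.16)/2] = 35.85/92.235 ≈ 0.3887.
Arc elasticity E = %ΔQ/%Δp ≈ -1.8800/0.3887 ≈ -4.84.
|E| > 1: demand is elastic over this range.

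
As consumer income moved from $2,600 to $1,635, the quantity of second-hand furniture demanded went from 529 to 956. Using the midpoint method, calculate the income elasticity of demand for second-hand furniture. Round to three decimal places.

-1.262

%ΔQ = (956 − 529)/[(529+956)/2] = 427/742.5 ≈ 0.5751.
%ΔI = (1,635 − 2,600)/[(2,600+1,635)/2] = -965/2117.5 ≈ -0.4557.
E_I = %ΔQ/%ΔI ≈ -1.262.
E_I < 0: inferior good.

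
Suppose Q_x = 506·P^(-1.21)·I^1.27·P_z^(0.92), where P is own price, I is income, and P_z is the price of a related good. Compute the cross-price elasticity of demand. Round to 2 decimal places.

For a Cobb–Douglas (constant-elasticity) form Q_x = A·P_z^α·…, the elasticity with respect to P_z equals the exponent α at every point.
Here the exponent on P_z is 0.92, so the cross-price elasticity of demand is 0.92.

0.92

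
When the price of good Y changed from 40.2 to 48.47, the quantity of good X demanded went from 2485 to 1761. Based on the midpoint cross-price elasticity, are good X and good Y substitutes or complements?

complements

%ΔQ_x = (1761 − 2485)/[(2485+1761)/2] = -724/2123 ≈ -0.3410.
%ΔP_y = (48.47 − 40.2)/[(40.2+48.47)/2] ≈ 0.1865.
E_xy = -0.3410/0.1865 ≈ -1.828.
E_xy < 0, so the goods are complements.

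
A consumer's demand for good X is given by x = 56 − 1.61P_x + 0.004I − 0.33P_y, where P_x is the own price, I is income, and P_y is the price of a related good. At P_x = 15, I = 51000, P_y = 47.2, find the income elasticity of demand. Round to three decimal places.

0.926

Evaluating quantity at (P_x, I, P_y) gives x = 56 − 1.61(15) + 0.004(51000) − 0.33(47.2) = 56 − 24.15 + 204 − 15.576 = 220.274.
∂x/∂I = +0.004, so E_I = 0.004·(51000/220.274) ≈ 0.926.
E_I ∈ (0,1): normal good (necessity).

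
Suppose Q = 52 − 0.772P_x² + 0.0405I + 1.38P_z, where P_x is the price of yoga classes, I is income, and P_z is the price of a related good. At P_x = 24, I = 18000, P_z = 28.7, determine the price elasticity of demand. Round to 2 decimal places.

-2.37

At the given point, Q = 52 − 0.772(24)² + 0.0405(18000) + 1.38(28.7) = 52 − 444.672 + 729 + 39.606 = 375.934.
∂Q/∂P_x = −2·0.772·P_x = -37.056, so E_p = -37.056·(24/375.934) ≈ -2.37.
|E_p| > 1: demand is elastic.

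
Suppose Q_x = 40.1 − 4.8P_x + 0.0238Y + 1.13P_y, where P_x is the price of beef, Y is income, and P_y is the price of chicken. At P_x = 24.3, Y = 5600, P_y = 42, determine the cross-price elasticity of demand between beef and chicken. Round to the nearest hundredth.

0.46

Evaluating quantity at (P_x, Y, P_y) gives Q_x = 40.1 − 4.8(24.3) + 0.0238(5600) + 1.13(42) = 40.1 − 116.64 + 133.28 + 47.46 = 104.2.
∂Q_x/∂P_y = +1.13, so E_xy = 1.13·(42/104.2) ≈ 0.46.
E_xy > 0: the goods are substitutes.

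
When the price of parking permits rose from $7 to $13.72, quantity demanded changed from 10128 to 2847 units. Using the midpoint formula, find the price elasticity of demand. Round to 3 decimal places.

-1.730

%Δq = (2847 − 10128)/[(10128 + 2847)/2] = -7281/6487.5 ≈ -1.1223.
%Δp = (13.72 − 7)/[(7 + 13.72)/2] = 6.72/10.36 ≈ 0.6486.
Arc elasticity E = %Δq/%Δp ≈ -1.1223/0.6486 ≈ -1.730.
|E| > 1: demand is elastic over this range.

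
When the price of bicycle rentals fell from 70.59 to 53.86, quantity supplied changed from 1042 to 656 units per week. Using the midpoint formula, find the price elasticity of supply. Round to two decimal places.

%ΔQ = (656 − 1042)/[(1042 + 656)/2] = -386/849 ≈ -0.4547.
%ΔP = (53.86 − 70.59)/[(70.59 + 53.86)/2] = -16.73/62.225 ≈ -0.2689.
Arc elasticity E = %ΔQ/%ΔP ≈ -0.4547/-0.2689 ≈ 1.69.
|E| > 1: supply is elastic over this range.

1.69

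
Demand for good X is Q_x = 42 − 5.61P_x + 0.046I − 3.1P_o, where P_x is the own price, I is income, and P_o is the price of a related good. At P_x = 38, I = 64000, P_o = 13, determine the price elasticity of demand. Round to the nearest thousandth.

Substituting, Q_x = 42 − 5.61(38) + 0.046(64000) − 3.1(13) = 42 − 213.18 + 2944 − 40.3 = 2732.52.
∂Q_x/∂P_x = −5.61, so E_p = (−5.61)·(38/2732.52) ≈ -0.078.
|E_p| < 1: demand is inelastic.

-0.078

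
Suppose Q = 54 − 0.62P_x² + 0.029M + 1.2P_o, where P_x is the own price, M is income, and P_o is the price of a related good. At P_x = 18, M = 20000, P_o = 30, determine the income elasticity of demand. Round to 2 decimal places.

1.24

Q = 54 − 0.62(18)² + 0.029(20000) + 1.2(30) = 54 − 200.88 + 580 + 36 = 469.12.
∂Q/∂M = +0.029, so E_I = 0.029·(20000/469.12) ≈ 1.24.
E_I > 1: normal good (luxury).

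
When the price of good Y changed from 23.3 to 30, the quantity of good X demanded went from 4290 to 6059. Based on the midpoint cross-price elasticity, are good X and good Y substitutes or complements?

%ΔQ_x = (6059 − 4290)/[(4290+6059)/2] = 1769/5174.5 ≈ 0.3419.
%ΔP_y = (30 − 23.3)/[(23.3+30)/2] ≈ 0.2514.
E_xy = 0.3419/0.2514 ≈ 1.360.
E_xy > 0, so the goods are substitutes.

substitutes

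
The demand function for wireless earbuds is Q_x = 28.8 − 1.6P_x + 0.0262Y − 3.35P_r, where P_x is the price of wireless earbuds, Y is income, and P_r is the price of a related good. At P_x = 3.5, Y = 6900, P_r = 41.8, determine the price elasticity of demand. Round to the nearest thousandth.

First evaluate Q_x: 28.8 − 1.6(3.5) + 0.0262(6900) − 3.35(41.8) = 28.8 − 5.6 + 180.78 − 140.03 = 63.95.
∂Q_x/∂P_x = −1.6, so E_p = (−1.6)·(3.5/63.95) ≈ -0.088.
|E_p| < 1: demand is inelastic.

-0.088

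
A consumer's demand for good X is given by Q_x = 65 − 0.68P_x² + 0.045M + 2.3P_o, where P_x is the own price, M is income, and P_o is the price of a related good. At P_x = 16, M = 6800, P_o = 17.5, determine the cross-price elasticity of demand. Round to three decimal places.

0.170

First evaluate Q_x: 65 − 0.68(16)² + 0.045(6800) + 2.3(17.5) = 65 − 174.08 + 306 + 40.25 = 237.17.
∂Q_x/∂P_o = +2.3, so E_xy = 2.3·(17.5/237.17) ≈ 0.170.
E_xy > 0: the goods are substitutes.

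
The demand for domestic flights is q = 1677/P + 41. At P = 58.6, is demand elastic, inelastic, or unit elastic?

inelastic

At P = 58.6, q = 69.6177.
dq/dP = −1677/P² = −0.4884.
Point elasticity E = (dq/dP)·(P/q) = -0.4884 × 58.6/69.6177 ≈ -0.411.
|E| ≈ 0.411 < 1, so demand is inelastic.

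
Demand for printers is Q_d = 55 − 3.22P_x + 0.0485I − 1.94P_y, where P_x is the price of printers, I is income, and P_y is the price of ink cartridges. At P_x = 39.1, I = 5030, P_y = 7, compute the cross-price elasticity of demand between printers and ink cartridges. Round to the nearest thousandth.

At the given point, Q_d = 55 − 3.22(39.1) + 0.0485(5030) − 1.94(7) = 55 − 125.902 + 243.955 − 13.58 = 159.473.
∂Q_d/∂P_y = −1.94, so E_xy = -1.94·(7/159.473) ≈ -0.085.
E_xy < 0: the goods are complements.

-0.085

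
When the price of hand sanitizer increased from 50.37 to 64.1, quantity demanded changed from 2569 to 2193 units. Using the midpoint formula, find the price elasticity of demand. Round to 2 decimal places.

%Δq = (2193 − 2569)/[(2569 + 2193)/2] = -376/2381 ≈ -0.1579.
%ΔP = (64.1 − 50.37)/[(50.37 + 64.1)/2] = 13.73/57.235 ≈ 0.2399.
Arc elasticity E = %Δq/%ΔP ≈ -0.1579/0.2399 ≈ -0.66.
|E| < 1: demand is inelastic over this range.

-0.66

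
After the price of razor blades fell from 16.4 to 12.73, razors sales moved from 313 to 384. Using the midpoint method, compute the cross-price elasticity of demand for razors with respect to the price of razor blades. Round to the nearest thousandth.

%ΔQ_x = (384 − 313)/[(313+384)/2] = 71/348.5 ≈ 0.2037.
%ΔP_y = (12.73 − 16.4)/[(16.4+12.73)/2] ≈ -0.2520.
E_xy = 0.2037/-0.2520 ≈ -0.809.
E_xy < 0, so razors and razor blades are complements.

-0.809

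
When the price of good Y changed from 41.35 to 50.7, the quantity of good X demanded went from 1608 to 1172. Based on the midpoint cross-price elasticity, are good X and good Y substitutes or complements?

complements

%ΔQ_x = (1172 − 1608)/[(1608+1172)/2] = -436/1390 ≈ -0.3137.
%ΔP_y = (50.7 − 41.35)/[(41.35+50.7)/2] ≈ 0.2032.
E_xy = -0.3137/0.2032 ≈ -1.544.
E_xy < 0, so the goods are complements.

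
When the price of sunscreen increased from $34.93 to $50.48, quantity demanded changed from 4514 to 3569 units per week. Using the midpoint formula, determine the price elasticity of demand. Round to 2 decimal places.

-0.64

%ΔQ = (3569 − 4514)/[(4514 + 3569)/2] = -945/4041.5 ≈ -0.2338.
%Δp = (50.48 − 34.93)/[(34.93 + 50.48)/2] = 15.55/42.705 ≈ 0.3641.
Arc elasticity E = %ΔQ/%Δp ≈ -0.2338/0.3641 ≈ -0.64.
|E| < 1: demand is inelastic over this range.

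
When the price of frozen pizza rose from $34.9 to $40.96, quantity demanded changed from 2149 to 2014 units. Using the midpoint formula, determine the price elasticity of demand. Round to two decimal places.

%ΔQ = (2014 − 2149)/[(2149 + 2014)/2] = -135/2081.5 ≈ -0.0649.
%ΔP = (40.96 − 34.9)/[(34.9 + 40.96)/2] = 6.06/37.93 ≈ 0.1598.
Arc elasticity E = %ΔQ/%ΔP ≈ -0.0649/0.1598 ≈ -0.41.
|E| < 1: demand is inelastic over this range.

-0.41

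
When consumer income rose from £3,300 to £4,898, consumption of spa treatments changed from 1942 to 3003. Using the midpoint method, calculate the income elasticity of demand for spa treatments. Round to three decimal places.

1.101

%ΔQ = (3003 − 1942)/[(1942+3003)/2] = 1061/2472.5 ≈ 0.4291.
%ΔY = (4,898 − 3,300)/[(3,300+4,898)/2] = 1598/4099 ≈ 0.3899.
E_I = %ΔQ/%ΔY ≈ 1.101.
E_I > 1: normal good (luxury).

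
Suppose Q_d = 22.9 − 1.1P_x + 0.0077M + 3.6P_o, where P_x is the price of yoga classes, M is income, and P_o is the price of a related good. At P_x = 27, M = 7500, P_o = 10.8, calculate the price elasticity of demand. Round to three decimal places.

-0.331

Substituting, Q_d = 22.9 − 1.1(27) + 0.0077(7500) + 3.6(10.8) = 22.9 − 29.7 + 57.75 + 38.88 = 89.83.
∂Q_d/∂P_x = −1.1, so E_p = (−1.1)·(27/89.83) ≈ -0.331.
|E_p| < 1: demand is inelastic.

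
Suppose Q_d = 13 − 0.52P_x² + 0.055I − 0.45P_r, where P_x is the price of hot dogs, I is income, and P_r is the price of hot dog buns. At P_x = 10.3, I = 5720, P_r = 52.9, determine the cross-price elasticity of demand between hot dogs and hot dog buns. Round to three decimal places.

Evaluating quantity at (P_x, I, P_r) gives Q_d = 13 − 0.52(10.3)² + 0.055(5720) − 0.45(52.9) = 13 − 55.1668 + 314.6 − 23.805 = 248.6282.
∂Q_d/∂P_r = −0.45, so E_xy = -0.45·(52.9/248.6282) ≈ -0.096.
E_xy < 0: the goods are complements.

-0.096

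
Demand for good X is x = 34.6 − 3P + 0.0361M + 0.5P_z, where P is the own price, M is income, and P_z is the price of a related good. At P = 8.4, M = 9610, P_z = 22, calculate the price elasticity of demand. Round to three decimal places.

-0.069

x = 34.6 − 3(8.4) + 0.0361(9610) + 0.5(22) = 34.6 − 25.2 + 346.921 + 11 = 367.321.
∂x/∂P = −3, so E_p = (−3)·(8.4/367.321) ≈ -0.069.
|E_p| < 1: demand is inelastic.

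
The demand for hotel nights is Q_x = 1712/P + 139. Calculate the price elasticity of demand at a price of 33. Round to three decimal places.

At P = 33, Q_x = 190.8788.
dQ_x/dP = −1712/P² = −1.5721.
Point elasticity E = (dQ_x/dP)·(P/Q_x) = -1.5721 × 33/190.8788 ≈ -0.272.
|E| < 1, so demand is inelastic at this price.

-0.272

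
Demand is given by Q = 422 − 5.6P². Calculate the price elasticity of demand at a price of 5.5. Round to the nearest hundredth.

-1.34

At P = 5.5, Q = 252.6.
dQ/dP = −2·5.6·P = −61.6.
Point elasticity E = (dQ/dP)·(P/Q) = -61.6 × 5.5/252.6 ≈ -1.34.
|E| > 1, so demand is elastic at this price.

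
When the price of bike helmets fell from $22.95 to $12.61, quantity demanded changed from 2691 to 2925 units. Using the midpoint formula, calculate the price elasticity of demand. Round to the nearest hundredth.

-0.14

%Δq = (2925 − 2691)/[(2691 + 2925)/2] = 234/2808 ≈ 0.0833.
%Δp = (12.61 − 22.95)/[(22.95 + 12.61)/2] = -10.34/17.78 ≈ -0.5816.
Arc elasticity E = %Δq/%Δp ≈ 0.0833/-0.5816 ≈ -0.14.
|E| < 1: demand is inelastic over this range.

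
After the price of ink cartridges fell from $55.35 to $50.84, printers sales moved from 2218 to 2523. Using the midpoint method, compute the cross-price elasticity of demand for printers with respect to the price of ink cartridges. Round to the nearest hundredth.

%ΔQ_x = (2523 − 2218)/[(2218+2523)/2] = 305/2370.5 ≈ 0.1287.
%ΔP_y = (50.84 − 55.35)/[(55.35+50.84)/2] ≈ -0.0849.
E_xy = 0.1287/-0.0849 ≈ -1.51.
E_xy < 0, so printers and ink cartridges are complements.

-1.51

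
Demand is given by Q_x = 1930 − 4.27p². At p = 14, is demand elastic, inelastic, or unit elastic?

elastic

At p = 14, Q_x = 1093.08.
dQ_x/dp = −2·4.27·p = −119.56.
Point elasticity E = (dQ_x/dp)·(p/Q_x) = -119.56 × 14/1093.08 ≈ -1.531.
|E| ≈ 1.531 > 1, so demand is elastic.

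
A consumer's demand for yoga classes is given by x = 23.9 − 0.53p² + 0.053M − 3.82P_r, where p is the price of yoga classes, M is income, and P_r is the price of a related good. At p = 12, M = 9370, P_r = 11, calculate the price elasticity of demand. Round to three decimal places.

Evaluating quantity at (p, M, P_r) gives x = 23.9 − 0.53(12)² + 0.053(9370) − 3.82(11) = 23.9 − 76.32 + 496.61 − 42.02 = 402.17.
∂x/∂p = −2·0.53·p = -12.72, so E_p = -12.72·(12/402.17) ≈ -0.380.
|E_p| < 1: demand is inelastic.

-0.380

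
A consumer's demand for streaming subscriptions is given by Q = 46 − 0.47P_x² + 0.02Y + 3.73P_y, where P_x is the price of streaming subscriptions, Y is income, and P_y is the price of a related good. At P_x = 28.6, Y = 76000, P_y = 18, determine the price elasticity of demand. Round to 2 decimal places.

Substituting, Q = 46 − 0.47(28.6)² + 0.02(76000) + 3.73(18) = 46 − 384.4412 + 1520 + 67.14 = 1248.6988.
∂Q/∂P_x = −2·0.47·P_x = -26.884, so E_p = -26.884·(28.6/1248.6988) ≈ -0.62.
|E_p| < 1: demand is inelastic.

-0.62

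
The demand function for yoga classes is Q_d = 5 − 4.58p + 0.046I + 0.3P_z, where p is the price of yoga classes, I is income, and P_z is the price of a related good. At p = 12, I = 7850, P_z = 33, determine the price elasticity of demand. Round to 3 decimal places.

Substituting, Q_d = 5 − 4.58(12) + 0.046(7850) + 0.3(33) = 5 − 54.96 + 361.1 + 9.9 = 321.04.
∂Q_d/∂p = −4.58, so E_p = (−4.58)·(12/321.04) ≈ -0.171.
|E_p| < 1: demand is inelastic.

-0.171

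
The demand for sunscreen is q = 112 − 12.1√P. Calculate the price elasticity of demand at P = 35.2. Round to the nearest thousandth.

-0.893

At P = 35.2, q = 40.2112.
dq/dP = −12.1/(2√P) = −12.1/(2·5.933).
Point elasticity E = (dq/dP)·(P/q) = -1.0197 × 35.2/40.2112 ≈ -0.893.
|E| < 1, so demand is inelastic at this price.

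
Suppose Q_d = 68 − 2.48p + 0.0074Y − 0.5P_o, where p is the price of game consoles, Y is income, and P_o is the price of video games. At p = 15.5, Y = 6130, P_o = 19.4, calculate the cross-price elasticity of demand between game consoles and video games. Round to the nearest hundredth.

-0.15

First evaluate Q_d: 68 − 2.48(15.5) + 0.0074(6130) − 0.5(19.4) = 68 − 38.44 + 45.362 − 9.7 = 65.222.
∂Q_d/∂P_o = −0.5, so E_xy = -0.5·(19.4/65.222) ≈ -0.15.
E_xy < 0: the goods are complements.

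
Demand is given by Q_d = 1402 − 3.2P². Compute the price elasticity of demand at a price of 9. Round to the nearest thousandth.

-0.454

At P = 9, Q_d = 1142.8.
dQ_d/dP = −2·3.2·P = −57.6.
Point elasticity E = (dQ_d/dP)·(P/Q_d) = -57.6 × 9/1142.8 ≈ -0.454.
|E| < 1, so demand is inelastic at this price.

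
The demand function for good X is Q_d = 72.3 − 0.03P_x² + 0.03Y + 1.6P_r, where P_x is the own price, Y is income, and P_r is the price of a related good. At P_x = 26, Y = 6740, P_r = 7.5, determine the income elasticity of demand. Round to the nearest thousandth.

0.760

At the given point, Q_d = 72.3 − 0.03(26)² + 0.03(6740) + 1.6(7.5) = 72.3 − 20.28 + 202.2 + 12 = 266.22.
∂Q_d/∂Y = +0.03, so E_I = 0.03·(6740/266.22) ≈ 0.760.
E_I ∈ (0,1): normal good (necessity).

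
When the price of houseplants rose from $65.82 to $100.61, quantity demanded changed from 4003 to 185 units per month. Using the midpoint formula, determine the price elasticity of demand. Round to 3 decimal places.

%Δq = (185 − 4003)/[(4003 + 185)/2] = -3818/2094 ≈ -1.8233.
%Δp = (100.61 − 65.82)/[(65.82 + 100.61)/2] = 34.79/83.215 ≈ 0.4181.
Arc elasticity E = %Δq/%Δp ≈ -1.8233/0.4181 ≈ -4.361.
|E| > 1: demand is elastic over this range.

-4.361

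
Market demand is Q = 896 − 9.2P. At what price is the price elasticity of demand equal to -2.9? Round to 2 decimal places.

Set −bP/(a − bP) = −2.9 ⇒ bP = 2.9(a − bP) ⇒ bP(1+2.9) = 2.9·a.
P = 2.9·896/(9.2·3.9) ≈ 72.42.

72.42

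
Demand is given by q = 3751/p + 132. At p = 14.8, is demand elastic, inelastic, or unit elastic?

inelastic

At p = 14.8, q = 385.4459.
dq/dp = −3751/p² = −17.1247.
Point elasticity E = (dq/dp)·(p/q) = -17.1247 × 14.8/385.4459 ≈ -0.658.
|E| ≈ 0.658 < 1, so demand is inelastic.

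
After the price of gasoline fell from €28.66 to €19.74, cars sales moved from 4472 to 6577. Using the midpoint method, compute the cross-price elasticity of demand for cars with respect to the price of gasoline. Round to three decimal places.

-1.034

%ΔQ_x = (6577 − 4472)/[(4472+6577)/2] = 2105/5524.5 ≈ 0.3810.
%ΔP_y = (19.74 − 28.66)/[(28.66+19.74)/2] ≈ -0.3686.
E_xy = 0.3810/-0.3686 ≈ -1.034.
E_xy < 0, so cars and gasoline are complements.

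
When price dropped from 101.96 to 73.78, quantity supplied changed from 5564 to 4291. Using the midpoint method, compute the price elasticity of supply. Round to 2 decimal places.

0.81

%ΔQ = (4291 − 5564)/[(5564 + 4291)/2] = -1273/4927.5 ≈ -0.2583.
%Δp = (73.78 − 101.96)/[(101.96 + 73.78)/2] = -28.18/87.87 ≈ -0.3207.
Arc elasticity E = %ΔQ/%Δp ≈ -0.2583/-0.3207 ≈ 0.81.
|E| < 1: supply is inelastic over this range.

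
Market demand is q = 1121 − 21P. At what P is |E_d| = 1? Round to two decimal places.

For linear demand q = a − bP, E = −bP/(a − bP). |E| = 1 ⇒ bP = a − bP ⇒ P = a/(2b).
P = 1121/(2·21) ≈ 26.69.

26.69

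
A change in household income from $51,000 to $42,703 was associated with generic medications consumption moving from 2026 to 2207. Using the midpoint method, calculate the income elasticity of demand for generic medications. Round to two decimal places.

-0.48

%ΔQ = (2207 − 2026)/[(2026+2207)/2] = 181/2116.5 ≈ 0.0855.
%ΔM = (42,703 − 51,000)/[(51,000+42,703)/2] = -8297/46851.5 ≈ -0.1771.
E_I = %ΔQ/%ΔM ≈ -0.48.
E_I < 0: inferior good.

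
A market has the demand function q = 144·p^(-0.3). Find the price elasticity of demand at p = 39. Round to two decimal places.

For a Cobb–Douglas (constant-elasticity) form q = A·p^α·…, the elasticity with respect to p equals the exponent α at every point.
Here the exponent on p is -0.3, so the price elasticity of demand is -0.30.

-0.30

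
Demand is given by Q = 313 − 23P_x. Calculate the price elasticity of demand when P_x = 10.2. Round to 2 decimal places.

At P_x = 10.2, Q = 78.4.
dQ/dP_x = −23.
Point elasticity E = (dQ/dP_x)·(P_x/Q) = -23 × 10.2/78.4 ≈ -2.99.
|E| > 1, so demand is elastic at this price.

-2.99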